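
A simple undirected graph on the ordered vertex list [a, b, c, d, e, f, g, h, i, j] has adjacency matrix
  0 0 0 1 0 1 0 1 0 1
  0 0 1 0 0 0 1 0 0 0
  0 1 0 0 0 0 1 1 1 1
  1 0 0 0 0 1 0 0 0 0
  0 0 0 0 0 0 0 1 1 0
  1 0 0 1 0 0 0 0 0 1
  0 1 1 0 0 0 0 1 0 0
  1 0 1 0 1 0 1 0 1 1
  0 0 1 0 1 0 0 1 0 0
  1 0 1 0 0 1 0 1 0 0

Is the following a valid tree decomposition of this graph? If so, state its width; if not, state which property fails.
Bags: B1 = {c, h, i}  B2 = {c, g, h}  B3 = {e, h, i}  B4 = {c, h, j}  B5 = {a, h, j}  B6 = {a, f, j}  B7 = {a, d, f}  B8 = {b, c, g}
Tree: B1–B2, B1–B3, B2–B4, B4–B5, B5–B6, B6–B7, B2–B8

Vertex coverage: the bags together contain {a, b, c, d, e, f, g, h, i, j}, the full vertex set. Edge coverage: each edge of G has both endpoints in at least one bag. Running intersection: for every vertex, the bags containing it form a connected subtree. All three properties hold, so this is a valid tree decomposition of width max|bag| − 1 = 2, and hence tw(G) ≤ 2.

Yes; width 2.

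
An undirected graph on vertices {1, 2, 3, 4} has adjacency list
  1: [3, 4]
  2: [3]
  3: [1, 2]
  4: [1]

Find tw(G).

1

A width-1 tree decomposition is:
Bags: B1 = {2, 3}  B2 = {1, 3}  B3 = {1, 4}
Tree: B1–B2, B2–B3
Every bag has size at most 2, so the width is 2 − 1 = 1 and tw(G) ≤ 1. Since G has at least one edge (e.g. 2–3), it is not an edgeless graph, so tw(G) ≥ 1. Hence tw(G) = 1 exactly.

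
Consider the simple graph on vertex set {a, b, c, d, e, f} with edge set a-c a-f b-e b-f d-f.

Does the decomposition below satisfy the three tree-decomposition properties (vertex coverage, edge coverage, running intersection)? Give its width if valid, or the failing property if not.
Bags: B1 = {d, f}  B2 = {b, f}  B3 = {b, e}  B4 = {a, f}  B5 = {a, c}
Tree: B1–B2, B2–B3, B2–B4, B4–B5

Checking the three conditions: (i) the bags cover all of {a, b, c, d, e, f}; (ii) for each edge, some bag contains both endpoints; (iii) the bags containing any fixed vertex form a subtree. All hold, so the decomposition is valid with width 2 − 1 = 1.

Yes; width 1.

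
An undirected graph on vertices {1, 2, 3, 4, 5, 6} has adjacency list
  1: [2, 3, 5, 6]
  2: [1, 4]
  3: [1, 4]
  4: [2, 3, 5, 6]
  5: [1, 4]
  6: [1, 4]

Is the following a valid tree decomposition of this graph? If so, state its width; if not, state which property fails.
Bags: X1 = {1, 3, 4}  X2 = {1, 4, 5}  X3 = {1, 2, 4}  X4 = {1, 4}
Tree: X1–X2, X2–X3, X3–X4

No — vertex 6 appears in no bag.

A tree decomposition must satisfy three properties: every vertex lies in some bag; for every edge, both endpoints lie together in some bag; and for every vertex, the bags containing it form a connected subtree. Here vertex 6 appears in no bag, so the decomposition is invalid.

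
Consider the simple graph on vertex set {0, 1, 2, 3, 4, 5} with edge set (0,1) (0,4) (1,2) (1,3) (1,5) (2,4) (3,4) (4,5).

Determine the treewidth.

2

A width-2 tree decomposition is:
Bags: B1 = {0, 1, 4}  B2 = {1, 3, 4}  B3 = {1, 2, 4}  B4 = {1, 4, 5}
Tree: B1–B2, B2–B3, B3–B4
Every bag has size at most 3, so the width is 3 − 1 = 2 and tw(G) ≤ 2. Since 0–1–3–4–0 is a cycle in G, G is not acyclic. Forests are exactly the graphs of treewidth ≤ 1, so tw(G) ≥ 2. Therefore the treewidth is 2.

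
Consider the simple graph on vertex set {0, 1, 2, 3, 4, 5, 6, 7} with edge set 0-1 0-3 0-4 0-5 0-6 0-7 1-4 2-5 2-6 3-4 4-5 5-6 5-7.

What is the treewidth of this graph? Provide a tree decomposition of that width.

Treewidth 2.
One optimal decomposition is:
Bags: B1 = {0, 5, 6}  B2 = {0, 4, 5}  B3 = {0, 1, 4}  B4 = {2, 5, 6}  B5 = {0, 5, 7}  B6 = {0, 3, 4}
Tree: B1–B2, B2–B3, B1–B4, B1–B5, B3–B6

Every bag has size at most 3, so the width is 3 − 1 = 2 and tw(G) ≤ 2. For the lower bound, the 3 vertices {0, 1, 4} are pairwise adjacent, and any tree decomposition puts a clique entirely inside one bag — forcing width ≥ 2. Hence tw(G) = 2 exactly.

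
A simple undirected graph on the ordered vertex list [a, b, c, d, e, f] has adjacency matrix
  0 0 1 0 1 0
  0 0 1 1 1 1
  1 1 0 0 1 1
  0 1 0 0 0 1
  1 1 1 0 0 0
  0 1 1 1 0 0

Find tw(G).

A width-2 tree decomposition is:
Bags: B1 = {a, c, e}  B2 = {b, c, e}  B3 = {b, c, f}  B4 = {b, d, f}
Tree: B1–B2, B2–B3, B3–B4
Every bag has size at most 3, so the width is 3 − 1 = 2 and tw(G) ≤ 2. On the other hand G contains the 3-clique {b, d, f}. A clique must lie in a single bag of any decomposition, so no decomposition can have width below 2. Hence tw(G) = 2 exactly.

2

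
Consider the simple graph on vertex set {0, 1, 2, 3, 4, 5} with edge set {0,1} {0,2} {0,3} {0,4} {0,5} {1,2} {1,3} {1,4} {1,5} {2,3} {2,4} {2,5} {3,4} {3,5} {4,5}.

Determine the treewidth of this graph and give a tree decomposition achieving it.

Treewidth 5.
One optimal decomposition is:
Bags: B1 = {0, 1, 2, 3, 4, 5}
Tree: (single bag)

A single bag containing all 6 vertices is trivially a valid decomposition of width 5. Conversely, {0, 1, 2, 3, 4, 5} is a clique of size 6, and the vertices of any clique must share a bag in every tree decomposition; so some bag has ≥ 6 vertices and tw(G) ≥ 5. Therefore the treewidth is 5.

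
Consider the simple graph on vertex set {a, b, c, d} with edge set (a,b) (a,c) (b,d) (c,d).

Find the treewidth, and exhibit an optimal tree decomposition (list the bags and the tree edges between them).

Every bag has size at most 3, so the width is 3 − 1 = 2 and tw(G) ≤ 2. The edges d–c–a–b–d form a cycle, so G is not a tree and its treewidth is at least 2. Hence tw(G) = 2 exactly.

Treewidth 2.
One such decomposition:
Bags: B1 = {a, c, d}  B2 = {a, b, d}
Tree: B1–B2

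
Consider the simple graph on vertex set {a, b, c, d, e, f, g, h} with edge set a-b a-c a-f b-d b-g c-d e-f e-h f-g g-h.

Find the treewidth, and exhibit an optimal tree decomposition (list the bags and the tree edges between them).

Each bag holds 3 vertices, so the decomposition has width 2, which upper-bounds the treewidth. For the lower bound, G contains the cycle d–c–a–b–d, so G is not a forest; only forests have treewidth ≤ 1, hence tw(G) ≥ 2. Therefore the treewidth is 2.

Treewidth 2.
Bags: B1 = {b, c, d}  B2 = {a, b, c}  B3 = {a, b, g}  B4 = {a, f, g}  B5 = {f, g, h}  B6 = {e, f, h}
Tree: B1–B2, B2–B3, B3–B4, B4–B5, B5–B6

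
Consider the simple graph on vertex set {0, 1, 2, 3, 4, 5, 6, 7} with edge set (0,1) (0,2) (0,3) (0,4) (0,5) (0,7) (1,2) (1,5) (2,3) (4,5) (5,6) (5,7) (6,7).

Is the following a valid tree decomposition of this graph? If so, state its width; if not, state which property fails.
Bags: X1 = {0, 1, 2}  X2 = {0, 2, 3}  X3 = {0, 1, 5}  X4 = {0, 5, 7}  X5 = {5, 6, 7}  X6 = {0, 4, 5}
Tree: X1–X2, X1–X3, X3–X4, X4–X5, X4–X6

Vertex coverage: the bags together contain {0, 1, 2, 3, 4, 5, 6, 7}, the full vertex set. Edge coverage: each edge of G has both endpoints in at least one bag. Running intersection: for every vertex, the bags containing it form a connected subtree. All three properties hold, so this is a valid tree decomposition of width max|bag| − 1 = 2, and hence tw(G) ≤ 2.

Yes; width 2.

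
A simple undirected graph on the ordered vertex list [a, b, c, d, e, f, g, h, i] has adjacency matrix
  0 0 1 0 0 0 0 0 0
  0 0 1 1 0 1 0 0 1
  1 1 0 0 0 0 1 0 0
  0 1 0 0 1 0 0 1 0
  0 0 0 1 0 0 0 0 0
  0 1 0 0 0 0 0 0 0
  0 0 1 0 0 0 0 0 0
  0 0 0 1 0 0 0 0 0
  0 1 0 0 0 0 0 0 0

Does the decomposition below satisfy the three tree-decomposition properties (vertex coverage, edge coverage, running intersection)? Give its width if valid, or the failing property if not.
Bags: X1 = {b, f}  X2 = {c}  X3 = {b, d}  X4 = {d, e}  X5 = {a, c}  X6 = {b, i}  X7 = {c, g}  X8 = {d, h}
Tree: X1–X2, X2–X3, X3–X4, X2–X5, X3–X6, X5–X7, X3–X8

No — edge (b,c) lies in no bag.

A tree decomposition must satisfy three properties: every vertex lies in some bag; for every edge, both endpoints lie together in some bag; and for every vertex, the bags containing it form a connected subtree. Here edge (b,c) lies in no bag, so the decomposition is invalid.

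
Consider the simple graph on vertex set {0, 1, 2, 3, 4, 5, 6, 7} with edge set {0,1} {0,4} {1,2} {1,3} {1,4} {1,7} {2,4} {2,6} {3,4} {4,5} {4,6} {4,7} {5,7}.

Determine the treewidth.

A width-2 tree decomposition is:
Bags: B1 = {1, 3, 4}  B2 = {1, 4, 7}  B3 = {1, 2, 4}  B4 = {0, 1, 4}  B5 = {4, 5, 7}  B6 = {2, 4, 6}
Tree: B1–B2, B1–B3, B1–B4, B2–B5, B3–B6
Every bag has size at most 3, so the width is 3 − 1 = 2 and tw(G) ≤ 2. On the other hand G contains the 3-clique {0, 1, 4}. A clique must lie in a single bag of any decomposition, so no decomposition can have width below 2. The upper and lower bounds meet at 2, so that is the treewidth.

2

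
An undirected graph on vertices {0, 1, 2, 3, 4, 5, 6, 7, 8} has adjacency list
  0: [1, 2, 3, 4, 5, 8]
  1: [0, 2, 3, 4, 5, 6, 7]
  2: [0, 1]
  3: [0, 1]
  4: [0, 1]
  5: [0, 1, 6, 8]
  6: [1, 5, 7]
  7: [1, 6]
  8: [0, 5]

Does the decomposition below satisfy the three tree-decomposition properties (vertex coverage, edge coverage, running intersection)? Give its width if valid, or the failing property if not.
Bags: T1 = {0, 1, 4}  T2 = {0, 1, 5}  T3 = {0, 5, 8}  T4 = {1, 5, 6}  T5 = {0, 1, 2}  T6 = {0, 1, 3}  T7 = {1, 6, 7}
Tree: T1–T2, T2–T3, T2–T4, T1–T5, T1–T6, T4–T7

Vertex coverage: the bags together contain {0, 1, 2, 3, 4, 5, 6, 7, 8}, the full vertex set. Edge coverage: each edge of G has both endpoints in at least one bag. Running intersection: for every vertex, the bags containing it form a connected subtree. All three properties hold, so this is a valid tree decomposition of width max|bag| − 1 = 2, and hence tw(G) ≤ 2.

Yes; width 2.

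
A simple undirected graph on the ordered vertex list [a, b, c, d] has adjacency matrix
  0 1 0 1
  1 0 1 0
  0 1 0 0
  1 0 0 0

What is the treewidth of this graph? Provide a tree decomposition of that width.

Treewidth 1.
One such decomposition:
Bags: B1 = {a, b}  B2 = {a, d}  B3 = {b, c}
Tree: B1–B2, B1–B3

Each bag holds 2 vertices, so the decomposition has width 1, which upper-bounds the treewidth. Since G has at least one edge (e.g. b–a), it is not an edgeless graph, so tw(G) ≥ 1. Therefore the treewidth is 1.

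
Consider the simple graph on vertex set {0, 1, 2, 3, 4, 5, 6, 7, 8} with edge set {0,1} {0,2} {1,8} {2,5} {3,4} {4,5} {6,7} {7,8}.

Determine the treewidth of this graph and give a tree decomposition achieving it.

Every bag has size at most 2, so the width is 2 − 1 = 1 and tw(G) ≤ 1. G has an edge, so its treewidth is at least 1. Hence tw(G) = 1 exactly.

Treewidth 1.
Bags: B1 = {6, 7}  B2 = {7, 8}  B3 = {1, 8}  B4 = {0, 1}  B5 = {0, 2}  B6 = {2, 5}  B7 = {4, 5}  B8 = {3, 4}
Tree: B1–B2, B2–B3, B3–B4, B4–B5, B5–B6, B6–B7, B7–B8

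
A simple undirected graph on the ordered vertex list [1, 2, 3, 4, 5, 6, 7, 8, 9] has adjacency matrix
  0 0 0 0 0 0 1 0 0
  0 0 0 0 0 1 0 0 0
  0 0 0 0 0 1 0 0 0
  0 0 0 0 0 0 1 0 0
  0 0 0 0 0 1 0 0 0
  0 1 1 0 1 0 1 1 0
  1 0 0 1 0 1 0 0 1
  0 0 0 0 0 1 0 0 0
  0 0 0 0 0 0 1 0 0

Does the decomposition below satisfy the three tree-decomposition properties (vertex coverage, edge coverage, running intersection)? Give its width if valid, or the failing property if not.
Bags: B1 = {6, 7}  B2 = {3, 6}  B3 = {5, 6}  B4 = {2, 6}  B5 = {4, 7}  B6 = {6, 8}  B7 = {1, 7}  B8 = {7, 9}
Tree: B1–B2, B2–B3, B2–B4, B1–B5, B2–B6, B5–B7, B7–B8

Checking the three conditions: (i) the bags cover all of {1, 2, 3, 4, 5, 6, 7, 8, 9}; (ii) for each edge, some bag contains both endpoints; (iii) the bags containing any fixed vertex form a subtree. All hold, so the decomposition is valid with width 2 − 1 = 1.

Yes; width 1.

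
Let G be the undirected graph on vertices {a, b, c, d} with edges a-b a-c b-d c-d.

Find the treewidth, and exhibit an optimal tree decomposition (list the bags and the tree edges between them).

Every bag has size at most 3, so the width is 3 − 1 = 2 and tw(G) ≤ 2. For the lower bound, G contains the cycle c–d–b–a–c, so G is not a forest; only forests have treewidth ≤ 1, hence tw(G) ≥ 2. Therefore the treewidth is 2.

Treewidth 2.
One such decomposition:
Bags: B1 = {b, c, d}  B2 = {a, b, c}
Tree: B1–B2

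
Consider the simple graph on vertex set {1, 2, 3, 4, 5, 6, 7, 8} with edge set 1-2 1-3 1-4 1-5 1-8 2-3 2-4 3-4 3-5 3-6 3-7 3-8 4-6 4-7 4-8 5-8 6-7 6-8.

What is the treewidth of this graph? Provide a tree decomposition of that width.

Treewidth 3.
One such decomposition:
Bags: B1 = {3, 4, 6, 7}  B2 = {3, 4, 6, 8}  B3 = {1, 3, 4, 8}  B4 = {1, 2, 3, 4}  B5 = {1, 3, 5, 8}
Tree: B1–B2, B2–B3, B3–B4, B3–B5

Each bag holds 4 vertices, so the decomposition has width 3, which upper-bounds the treewidth. On the other hand G contains the 4-clique {1, 3, 4, 8}. A clique must lie in a single bag of any decomposition, so no decomposition can have width below 3. The upper and lower bounds meet at 3, so that is the treewidth.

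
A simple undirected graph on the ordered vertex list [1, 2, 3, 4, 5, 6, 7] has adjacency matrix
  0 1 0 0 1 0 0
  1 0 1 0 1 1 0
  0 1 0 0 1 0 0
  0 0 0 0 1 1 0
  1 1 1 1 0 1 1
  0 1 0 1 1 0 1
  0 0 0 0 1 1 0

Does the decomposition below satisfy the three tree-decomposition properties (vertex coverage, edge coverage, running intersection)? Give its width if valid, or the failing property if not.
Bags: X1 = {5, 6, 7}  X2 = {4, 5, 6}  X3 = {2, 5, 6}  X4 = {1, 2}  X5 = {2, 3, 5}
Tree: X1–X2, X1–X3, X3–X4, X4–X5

No — edge (5,1) lies in no bag.

A tree decomposition must satisfy three properties: every vertex lies in some bag; for every edge, both endpoints lie together in some bag; and for every vertex, the bags containing it form a connected subtree. Here edge (5,1) lies in no bag, so the decomposition is invalid.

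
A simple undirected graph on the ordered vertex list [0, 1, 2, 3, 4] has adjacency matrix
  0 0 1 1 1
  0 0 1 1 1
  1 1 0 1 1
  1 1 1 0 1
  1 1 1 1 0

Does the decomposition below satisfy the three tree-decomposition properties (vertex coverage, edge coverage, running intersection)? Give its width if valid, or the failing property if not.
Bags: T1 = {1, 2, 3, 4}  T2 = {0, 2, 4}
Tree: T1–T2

A tree decomposition must satisfy three properties: every vertex lies in some bag; for every edge, both endpoints lie together in some bag; and for every vertex, the bags containing it form a connected subtree. Here edge (3,0) lies in no bag, so the decomposition is invalid.

No — edge (3,0) lies in no bag.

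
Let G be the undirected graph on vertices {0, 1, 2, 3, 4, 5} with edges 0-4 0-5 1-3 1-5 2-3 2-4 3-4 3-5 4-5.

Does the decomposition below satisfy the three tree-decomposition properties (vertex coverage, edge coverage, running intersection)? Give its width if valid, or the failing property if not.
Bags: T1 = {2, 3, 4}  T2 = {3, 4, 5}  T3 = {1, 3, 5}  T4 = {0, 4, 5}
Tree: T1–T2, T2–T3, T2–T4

Yes; width 2.

Checking the three conditions: (i) the bags cover all of {0, 1, 2, 3, 4, 5}; (ii) for each edge, some bag contains both endpoints; (iii) the bags containing any fixed vertex form a subtree. All hold, so the decomposition is valid with width 3 − 1 = 2.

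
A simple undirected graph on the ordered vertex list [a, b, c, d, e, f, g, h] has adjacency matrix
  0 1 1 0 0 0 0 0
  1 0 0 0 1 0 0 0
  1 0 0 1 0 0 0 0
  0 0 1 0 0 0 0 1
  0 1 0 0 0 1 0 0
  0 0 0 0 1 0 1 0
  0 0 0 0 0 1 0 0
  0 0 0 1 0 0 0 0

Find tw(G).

1

A width-1 tree decomposition is:
Bags: B1 = {d, h}  B2 = {c, d}  B3 = {a, c}  B4 = {a, b}  B5 = {b, e}  B6 = {e, f}  B7 = {f, g}
Tree: B1–B2, B2–B3, B3–B4, B4–B5, B5–B6, B6–B7
Each bag holds 2 vertices, so the decomposition has width 1, which upper-bounds the treewidth. Any graph with an edge has treewidth ≥ 1, and G has the edge h–d. The upper and lower bounds meet at 1, so that is the treewidth.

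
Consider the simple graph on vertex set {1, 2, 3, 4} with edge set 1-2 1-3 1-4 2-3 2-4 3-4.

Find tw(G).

3

A width-3 tree decomposition is:
Bags: B1 = {1, 2, 3, 4}
Tree: (single bag)
A single bag containing all 4 vertices is trivially a valid decomposition of width 3. Conversely, {1, 2, 3, 4} is a clique of size 4, and the vertices of any clique must share a bag in every tree decomposition; so some bag has ≥ 4 vertices and tw(G) ≥ 3. Therefore the treewidth is 3.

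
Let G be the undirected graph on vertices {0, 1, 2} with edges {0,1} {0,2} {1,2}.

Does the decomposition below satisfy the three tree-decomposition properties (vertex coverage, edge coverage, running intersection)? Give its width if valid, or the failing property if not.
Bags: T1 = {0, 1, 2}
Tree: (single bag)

Every vertex of G appears in some bag (union = {0, 1, 2}); every edge is covered by a bag; and for each vertex v the set of bags containing v is connected in the bag tree. The decomposition is therefore valid. The largest bag has 3 vertices, so the width is 2.

Yes; width 2.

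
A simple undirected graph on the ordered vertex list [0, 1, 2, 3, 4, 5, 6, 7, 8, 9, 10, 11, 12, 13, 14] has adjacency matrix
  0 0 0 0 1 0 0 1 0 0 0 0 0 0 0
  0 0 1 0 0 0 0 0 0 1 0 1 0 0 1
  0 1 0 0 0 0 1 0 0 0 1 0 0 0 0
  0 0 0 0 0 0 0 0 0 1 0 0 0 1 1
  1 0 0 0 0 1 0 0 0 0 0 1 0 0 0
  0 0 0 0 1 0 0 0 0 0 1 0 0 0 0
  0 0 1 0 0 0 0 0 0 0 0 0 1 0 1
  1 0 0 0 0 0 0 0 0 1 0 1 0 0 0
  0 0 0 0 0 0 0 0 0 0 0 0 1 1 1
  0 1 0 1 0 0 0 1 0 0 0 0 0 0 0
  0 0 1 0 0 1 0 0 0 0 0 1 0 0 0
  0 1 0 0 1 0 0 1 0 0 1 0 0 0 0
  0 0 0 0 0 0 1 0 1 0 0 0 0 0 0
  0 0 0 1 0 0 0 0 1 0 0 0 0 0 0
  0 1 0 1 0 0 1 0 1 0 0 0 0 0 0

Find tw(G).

3

A width-3 tree decomposition is:
Bags: B1 = {3, 8, 12, 13}  B2 = {3, 8, 12, 14}  B3 = {3, 6, 12, 14}  B4 = {3, 6, 9, 14}  B5 = {1, 6, 9, 14}  B6 = {1, 2, 6, 9}  B7 = {1, 2, 7, 9}  B8 = {1, 2, 7, 11}  B9 = {2, 7, 10, 11}  B10 = {0, 7, 10, 11}  B11 = {0, 4, 10, 11}  B12 = {0, 4, 5, 10}
Tree: B1–B2, B2–B3, B3–B4, B4–B5, B5–B6, B6–B7, B7–B8, B8–B9, B9–B10, B10–B11, B11–B12
Every bag has size at most 4, so the width is 4 − 1 = 3 and tw(G) ≤ 3. For the lower bound: the 4 vertex sets {8,12,13}, {3}, {14}, {1,2,6,9} are disjoint, each induces a connected subgraph, and every pair is joined by at least one edge of G. Contracting each set to a single vertex therefore yields K_{4} as a minor, and since treewidth is minor-monotone, tw(G) ≥ tw(K_{4}) = 3. The upper and lower bounds meet at 3, so that is the treewidth.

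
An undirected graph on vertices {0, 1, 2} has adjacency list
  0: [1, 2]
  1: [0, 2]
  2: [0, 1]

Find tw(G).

A width-2 tree decomposition is:
Bags: B1 = {0, 1, 2}
Tree: (single bag)
A single bag containing all 3 vertices is trivially a valid decomposition of width 2. On the other hand G contains the 3-clique {0, 1, 2}. A clique must lie in a single bag of any decomposition, so no decomposition can have width below 2. Hence tw(G) = 2 exactly.

2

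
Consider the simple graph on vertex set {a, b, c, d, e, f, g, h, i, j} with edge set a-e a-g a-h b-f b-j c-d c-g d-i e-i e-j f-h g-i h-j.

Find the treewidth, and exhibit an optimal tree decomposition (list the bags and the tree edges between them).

Treewidth 2.
One optimal decomposition is:
Bags: B1 = {c, d, i}  B2 = {c, g, i}  B3 = {e, g, i}  B4 = {a, e, g}  B5 = {a, e, j}  B6 = {a, h, j}  B7 = {b, h, j}  B8 = {b, f, h}
Tree: B1–B2, B2–B3, B3–B4, B4–B5, B5–B6, B6–B7, B7–B8

Each bag holds 3 vertices, so the decomposition has width 2, which upper-bounds the treewidth. For the lower bound, G contains the cycle d–c–g–i–d, so G is not a forest; only forests have treewidth ≤ 1, hence tw(G) ≥ 2. Therefore the treewidth is 2.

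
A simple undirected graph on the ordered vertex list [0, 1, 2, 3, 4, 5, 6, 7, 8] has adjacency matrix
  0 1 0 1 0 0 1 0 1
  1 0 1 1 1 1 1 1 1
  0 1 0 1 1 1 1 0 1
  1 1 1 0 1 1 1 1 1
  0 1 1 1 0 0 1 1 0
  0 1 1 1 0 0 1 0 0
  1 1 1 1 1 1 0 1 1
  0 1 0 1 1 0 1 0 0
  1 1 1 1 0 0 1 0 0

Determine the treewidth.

4

A width-4 tree decomposition is:
Bags: B1 = {1, 2, 3, 4, 6}  B2 = {1, 2, 3, 5, 6}  B3 = {1, 2, 3, 6, 8}  B4 = {1, 3, 4, 6, 7}  B5 = {0, 1, 3, 6, 8}
Tree: B1–B2, B1–B3, B1–B4, B3–B5
Every bag has size at most 5, so the width is 5 − 1 = 4 and tw(G) ≤ 4. On the other hand G contains the 5-clique {0, 1, 3, 6, 8}. A clique must lie in a single bag of any decomposition, so no decomposition can have width below 4. Therefore the treewidth is 4.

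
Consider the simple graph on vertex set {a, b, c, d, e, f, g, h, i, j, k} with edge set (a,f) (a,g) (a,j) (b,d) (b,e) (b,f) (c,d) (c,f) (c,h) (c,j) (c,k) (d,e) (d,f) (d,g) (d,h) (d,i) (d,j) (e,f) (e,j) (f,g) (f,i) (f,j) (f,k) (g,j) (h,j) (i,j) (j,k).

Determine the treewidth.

3

A width-3 tree decomposition is:
Bags: B1 = {d, f, i, j}  B2 = {d, f, g, j}  B3 = {d, e, f, j}  B4 = {c, d, f, j}  B5 = {c, f, j, k}  B6 = {b, d, e, f}  B7 = {a, f, g, j}  B8 = {c, d, h, j}
Tree: B1–B2, B2–B3, B2–B4, B4–B5, B3–B6, B2–B7, B4–B8
Every bag has size at most 4, so the width is 4 − 1 = 3 and tw(G) ≤ 3. Conversely, {c, d, h, j} is a clique of size 4, and the vertices of any clique must share a bag in every tree decomposition; so some bag has ≥ 4 vertices and tw(G) ≥ 3. Hence tw(G) = 3 exactly.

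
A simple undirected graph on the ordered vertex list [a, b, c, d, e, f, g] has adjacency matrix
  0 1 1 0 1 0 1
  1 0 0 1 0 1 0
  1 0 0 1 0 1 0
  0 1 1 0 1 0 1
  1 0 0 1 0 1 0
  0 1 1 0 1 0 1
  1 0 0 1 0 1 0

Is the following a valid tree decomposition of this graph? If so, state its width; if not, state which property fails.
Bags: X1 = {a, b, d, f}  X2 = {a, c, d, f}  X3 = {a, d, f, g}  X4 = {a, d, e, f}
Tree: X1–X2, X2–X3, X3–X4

Yes; width 3.

Every vertex of G appears in some bag (union = {a, b, c, d, e, f, g}); every edge is covered by a bag; and for each vertex v the set of bags containing v is connected in the bag tree. The decomposition is therefore valid. The largest bag has 4 vertices, so the width is 3.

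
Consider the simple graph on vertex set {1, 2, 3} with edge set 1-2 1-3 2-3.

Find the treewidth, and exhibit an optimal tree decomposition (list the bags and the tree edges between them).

With just one bag of size 3, the width is 3 − 1 = 2, so tw(G) ≤ 2. On the other hand G contains the 3-clique {1, 2, 3}. A clique must lie in a single bag of any decomposition, so no decomposition can have width below 2. Therefore the treewidth is 2.

Treewidth 2.
One such decomposition:
Bags: B1 = {1, 2, 3}
Tree: (single bag)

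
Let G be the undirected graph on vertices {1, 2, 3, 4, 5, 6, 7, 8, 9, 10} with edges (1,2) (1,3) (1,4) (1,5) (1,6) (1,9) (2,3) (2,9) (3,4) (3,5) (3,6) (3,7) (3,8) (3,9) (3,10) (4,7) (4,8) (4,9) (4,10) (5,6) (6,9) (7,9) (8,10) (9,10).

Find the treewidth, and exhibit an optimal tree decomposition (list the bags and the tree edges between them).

Every bag has size at most 4, so the width is 4 − 1 = 3 and tw(G) ≤ 3. On the other hand G contains the 4-clique {3, 4, 8, 10}. A clique must lie in a single bag of any decomposition, so no decomposition can have width below 3. The upper and lower bounds meet at 3, so that is the treewidth.

Treewidth 3.
One such decomposition:
Bags: B1 = {3, 4, 7, 9}  B2 = {3, 4, 9, 10}  B3 = {1, 3, 4, 9}  B4 = {1, 3, 6, 9}  B5 = {1, 3, 5, 6}  B6 = {1, 2, 3, 9}  B7 = {3, 4, 8, 10}
Tree: B1–B2, B1–B3, B3–B4, B4–B5, B3–B6, B2–B7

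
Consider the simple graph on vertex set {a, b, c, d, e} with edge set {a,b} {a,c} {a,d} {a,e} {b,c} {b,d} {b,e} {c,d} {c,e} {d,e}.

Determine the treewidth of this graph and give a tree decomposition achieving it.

With just one bag of size 5, the width is 5 − 1 = 4, so tw(G) ≤ 4. Conversely, {a, b, c, d, e} is a clique of size 5, and the vertices of any clique must share a bag in every tree decomposition; so some bag has ≥ 5 vertices and tw(G) ≥ 4. Hence tw(G) = 4 exactly.

Treewidth 4.
One such decomposition:
Bags: B1 = {a, b, c, d, e}
Tree: (single bag)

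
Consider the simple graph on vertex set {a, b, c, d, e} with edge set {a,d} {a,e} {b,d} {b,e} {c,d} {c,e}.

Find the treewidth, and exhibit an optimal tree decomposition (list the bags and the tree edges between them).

The largest bag has 3 vertices, giving width 2; this decomposition certifies tw(G) ≤ 2. The edges b–d–a–e–b form a cycle, so G is not a tree and its treewidth is at least 2. The upper and lower bounds meet at 2, so that is the treewidth.

Treewidth 2.
Bags: B1 = {b, d, e}  B2 = {a, d, e}  B3 = {c, d, e}
Tree: B1–B2, B2–B3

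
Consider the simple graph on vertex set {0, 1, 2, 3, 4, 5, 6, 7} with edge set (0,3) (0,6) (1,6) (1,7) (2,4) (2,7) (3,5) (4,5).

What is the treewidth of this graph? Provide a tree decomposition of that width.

The largest bag has 3 vertices, giving width 2; this decomposition certifies tw(G) ≤ 2. Since 1–7–2–4–5–3–0–6–1 is a cycle in G, G is not acyclic. Forests are exactly the graphs of treewidth ≤ 1, so tw(G) ≥ 2. The upper and lower bounds meet at 2, so that is the treewidth.

Treewidth 2.
One such decomposition:
Bags: B1 = {1, 2, 7}  B2 = {1, 2, 4}  B3 = {1, 4, 5}  B4 = {1, 3, 5}  B5 = {0, 1, 3}  B6 = {0, 1, 6}
Tree: B1–B2, B2–B3, B3–B4, B4–B5, B5–B6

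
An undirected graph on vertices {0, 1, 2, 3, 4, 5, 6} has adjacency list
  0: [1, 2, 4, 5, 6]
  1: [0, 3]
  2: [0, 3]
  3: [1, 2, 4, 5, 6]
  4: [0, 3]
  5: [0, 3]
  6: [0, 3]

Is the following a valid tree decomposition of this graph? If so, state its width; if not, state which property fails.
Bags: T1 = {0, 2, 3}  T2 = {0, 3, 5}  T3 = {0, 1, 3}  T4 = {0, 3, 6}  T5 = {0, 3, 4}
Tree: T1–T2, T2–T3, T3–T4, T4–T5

Checking the three conditions: (i) the bags cover all of {0, 1, 2, 3, 4, 5, 6}; (ii) for each edge, some bag contains both endpoints; (iii) the bags containing any fixed vertex form a subtree. All hold, so the decomposition is valid with width 3 − 1 = 2.

Yes; width 2.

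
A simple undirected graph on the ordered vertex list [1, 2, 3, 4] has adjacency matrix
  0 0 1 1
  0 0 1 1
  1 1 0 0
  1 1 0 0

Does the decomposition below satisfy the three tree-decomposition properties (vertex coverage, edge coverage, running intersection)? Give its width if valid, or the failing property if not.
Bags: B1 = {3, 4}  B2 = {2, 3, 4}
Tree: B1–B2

No — vertex 1 appears in no bag.

A tree decomposition must satisfy three properties: every vertex lies in some bag; for every edge, both endpoints lie together in some bag; and for every vertex, the bags containing it form a connected subtree. Here vertex 1 appears in no bag, so the decomposition is invalid.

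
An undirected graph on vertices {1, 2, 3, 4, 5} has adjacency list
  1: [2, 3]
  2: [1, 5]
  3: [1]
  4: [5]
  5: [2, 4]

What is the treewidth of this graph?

A width-1 tree decomposition is:
Bags: B1 = {1, 3}  B2 = {1, 2}  B3 = {2, 5}  B4 = {4, 5}
Tree: B1–B2, B2–B3, B3–B4
The largest bag has 2 vertices, giving width 1; this decomposition certifies tw(G) ≤ 1. Since G has at least one edge (e.g. 3–1), it is not an edgeless graph, so tw(G) ≥ 1. Combining the bounds, tw(G) = 1.

1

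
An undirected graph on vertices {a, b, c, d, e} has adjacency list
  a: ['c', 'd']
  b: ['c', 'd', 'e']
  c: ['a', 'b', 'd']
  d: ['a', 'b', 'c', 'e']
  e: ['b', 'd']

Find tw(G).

2

A width-2 tree decomposition is:
Bags: B1 = {b, c, d}  B2 = {a, c, d}  B3 = {b, d, e}
Tree: B1–B2, B1–B3
Each bag holds 3 vertices, so the decomposition has width 2, which upper-bounds the treewidth. Conversely, {b, d, e} is a clique of size 3, and the vertices of any clique must share a bag in every tree decomposition; so some bag has ≥ 3 vertices and tw(G) ≥ 2. Therefore the treewidth is 2.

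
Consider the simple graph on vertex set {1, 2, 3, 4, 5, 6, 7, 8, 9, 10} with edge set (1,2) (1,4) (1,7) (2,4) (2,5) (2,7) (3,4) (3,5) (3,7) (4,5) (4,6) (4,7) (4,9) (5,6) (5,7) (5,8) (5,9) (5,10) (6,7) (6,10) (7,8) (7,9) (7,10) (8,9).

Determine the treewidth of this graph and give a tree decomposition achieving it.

Every bag has size at most 4, so the width is 4 − 1 = 3 and tw(G) ≤ 3. Conversely, {1, 2, 4, 7} is a clique of size 4, and the vertices of any clique must share a bag in every tree decomposition; so some bag has ≥ 4 vertices and tw(G) ≥ 3. The upper and lower bounds meet at 3, so that is the treewidth.

Treewidth 3.
One optimal decomposition is:
Bags: B1 = {4, 5, 7, 9}  B2 = {3, 4, 5, 7}  B3 = {5, 7, 8, 9}  B4 = {4, 5, 6, 7}  B5 = {2, 4, 5, 7}  B6 = {5, 6, 7, 10}  B7 = {1, 2, 4, 7}
Tree: B1–B2, B1–B3, B1–B4, B4–B5, B4–B6, B5–B7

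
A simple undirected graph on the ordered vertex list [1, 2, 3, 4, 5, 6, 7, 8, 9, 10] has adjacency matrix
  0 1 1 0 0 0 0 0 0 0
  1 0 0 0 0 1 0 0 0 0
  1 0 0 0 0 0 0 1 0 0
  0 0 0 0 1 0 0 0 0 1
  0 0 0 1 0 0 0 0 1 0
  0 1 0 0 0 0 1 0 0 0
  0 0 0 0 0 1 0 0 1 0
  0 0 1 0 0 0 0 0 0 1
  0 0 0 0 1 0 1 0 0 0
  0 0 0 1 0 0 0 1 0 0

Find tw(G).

2

A width-2 tree decomposition is:
Bags: B1 = {4, 5, 10}  B2 = {5, 8, 10}  B3 = {3, 5, 8}  B4 = {1, 3, 5}  B5 = {1, 2, 5}  B6 = {2, 5, 6}  B7 = {5, 6, 7}  B8 = {5, 7, 9}
Tree: B1–B2, B2–B3, B3–B4, B4–B5, B5–B6, B6–B7, B7–B8
Each bag holds 3 vertices, so the decomposition has width 2, which upper-bounds the treewidth. For the lower bound, G contains the cycle 5–4–10–8–3–1–2–6–7–9–5, so G is not a forest; only forests have treewidth ≤ 1, hence tw(G) ≥ 2. Combining the bounds, tw(G) = 2.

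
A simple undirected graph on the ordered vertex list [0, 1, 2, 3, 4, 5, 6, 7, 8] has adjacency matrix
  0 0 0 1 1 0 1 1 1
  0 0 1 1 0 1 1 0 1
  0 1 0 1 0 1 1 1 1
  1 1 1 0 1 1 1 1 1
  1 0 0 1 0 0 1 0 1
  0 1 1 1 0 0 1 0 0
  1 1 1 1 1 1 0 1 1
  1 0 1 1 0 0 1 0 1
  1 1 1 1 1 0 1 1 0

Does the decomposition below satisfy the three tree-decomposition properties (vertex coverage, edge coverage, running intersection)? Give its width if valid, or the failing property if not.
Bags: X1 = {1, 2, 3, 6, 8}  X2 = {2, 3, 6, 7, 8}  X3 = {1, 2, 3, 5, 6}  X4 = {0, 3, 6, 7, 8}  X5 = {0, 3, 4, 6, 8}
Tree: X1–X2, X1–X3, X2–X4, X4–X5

Yes; width 4.

Checking the three conditions: (i) the bags cover all of {0, 1, 2, 3, 4, 5, 6, 7, 8}; (ii) for each edge, some bag contains both endpoints; (iii) the bags containing any fixed vertex form a subtree. All hold, so the decomposition is valid with width 5 − 1 = 4.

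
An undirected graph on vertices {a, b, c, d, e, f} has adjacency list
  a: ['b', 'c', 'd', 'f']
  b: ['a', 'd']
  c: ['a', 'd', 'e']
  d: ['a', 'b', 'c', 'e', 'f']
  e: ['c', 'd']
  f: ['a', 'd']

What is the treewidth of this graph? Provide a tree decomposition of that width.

Treewidth 2.
One optimal decomposition is:
Bags: B1 = {a, d, f}  B2 = {a, b, d}  B3 = {a, c, d}  B4 = {c, d, e}
Tree: B1–B2, B2–B3, B3–B4

Every bag has size at most 3, so the width is 3 − 1 = 2 and tw(G) ≤ 2. For the lower bound, the 3 vertices {c, d, e} are pairwise adjacent, and any tree decomposition puts a clique entirely inside one bag — forcing width ≥ 2. Hence tw(G) = 2 exactly.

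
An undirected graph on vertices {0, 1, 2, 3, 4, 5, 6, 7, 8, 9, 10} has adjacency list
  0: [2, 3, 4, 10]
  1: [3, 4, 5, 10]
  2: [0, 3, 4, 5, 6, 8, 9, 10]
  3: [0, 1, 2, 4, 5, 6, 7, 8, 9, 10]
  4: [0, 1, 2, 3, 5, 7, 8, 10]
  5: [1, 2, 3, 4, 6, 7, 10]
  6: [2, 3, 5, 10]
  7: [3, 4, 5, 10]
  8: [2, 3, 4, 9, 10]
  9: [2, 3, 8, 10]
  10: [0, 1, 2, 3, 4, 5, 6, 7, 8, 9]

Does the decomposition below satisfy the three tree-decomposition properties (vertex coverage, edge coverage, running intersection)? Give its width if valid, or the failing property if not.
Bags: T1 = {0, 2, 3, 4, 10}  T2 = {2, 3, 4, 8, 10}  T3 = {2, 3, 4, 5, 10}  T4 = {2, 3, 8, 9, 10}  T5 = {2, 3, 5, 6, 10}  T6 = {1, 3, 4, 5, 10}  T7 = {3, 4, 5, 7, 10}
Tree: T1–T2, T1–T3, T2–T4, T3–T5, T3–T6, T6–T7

Every vertex of G appears in some bag (union = {0, 1, 2, 3, 4, 5, 6, 7, 8, 9, 10}); every edge is covered by a bag; and for each vertex v the set of bags containing v is connected in the bag tree. The decomposition is therefore valid. The largest bag has 5 vertices, so the width is 4.

Yes; width 4.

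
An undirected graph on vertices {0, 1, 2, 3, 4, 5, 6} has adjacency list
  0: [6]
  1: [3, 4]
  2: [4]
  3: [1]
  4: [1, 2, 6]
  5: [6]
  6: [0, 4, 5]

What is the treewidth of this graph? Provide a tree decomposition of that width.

Each bag holds 2 vertices, so the decomposition has width 1, which upper-bounds the treewidth. Any graph with an edge has treewidth ≥ 1, and G has the edge 4–6. Therefore the treewidth is 1.

Treewidth 1.
Bags: B1 = {4, 6}  B2 = {5, 6}  B3 = {0, 6}  B4 = {1, 4}  B5 = {2, 4}  B6 = {1, 3}
Tree: B1–B2, B1–B3, B1–B4, B4–B5, B4–B6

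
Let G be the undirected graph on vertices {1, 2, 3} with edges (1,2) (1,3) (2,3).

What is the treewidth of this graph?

2

A width-2 tree decomposition is:
Bags: B1 = {1, 2, 3}
Tree: (single bag)
A single bag containing all 3 vertices is trivially a valid decomposition of width 2. Conversely, {1, 2, 3} is a clique of size 3, and the vertices of any clique must share a bag in every tree decomposition; so some bag has ≥ 3 vertices and tw(G) ≥ 2. Combining the bounds, tw(G) = 2.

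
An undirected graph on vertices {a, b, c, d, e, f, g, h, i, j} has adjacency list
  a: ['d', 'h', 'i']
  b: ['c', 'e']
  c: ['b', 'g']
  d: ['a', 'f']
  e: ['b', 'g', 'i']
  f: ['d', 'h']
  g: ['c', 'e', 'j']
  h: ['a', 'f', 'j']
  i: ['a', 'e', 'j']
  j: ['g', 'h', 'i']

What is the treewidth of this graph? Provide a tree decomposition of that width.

Treewidth 2.
One such decomposition:
Bags: B1 = {d, f, h}  B2 = {a, d, h}  B3 = {a, h, j}  B4 = {a, i, j}  B5 = {g, i, j}  B6 = {e, g, i}  B7 = {c, e, g}  B8 = {b, c, e}
Tree: B1–B2, B2–B3, B3–B4, B4–B5, B5–B6, B6–B7, B7–B8

Each bag holds 3 vertices, so the decomposition has width 2, which upper-bounds the treewidth. The edges f–d–a–h–f form a cycle, so G is not a tree and its treewidth is at least 2. The upper and lower bounds meet at 2, so that is the treewidth.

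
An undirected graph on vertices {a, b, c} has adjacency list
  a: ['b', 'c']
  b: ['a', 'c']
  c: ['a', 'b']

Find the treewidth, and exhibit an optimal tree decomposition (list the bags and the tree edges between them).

Treewidth 2.
One optimal decomposition is:
Bags: B1 = {a, b, c}
Tree: (single bag)

With just one bag of size 3, the width is 3 − 1 = 2, so tw(G) ≤ 2. On the other hand G contains the 3-clique {a, b, c}. A clique must lie in a single bag of any decomposition, so no decomposition can have width below 2. Combining the bounds, tw(G) = 2.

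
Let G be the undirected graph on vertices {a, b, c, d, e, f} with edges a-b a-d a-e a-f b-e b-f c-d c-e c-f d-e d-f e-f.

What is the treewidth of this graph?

A width-3 tree decomposition is:
Bags: B1 = {a, b, e, f}  B2 = {a, d, e, f}  B3 = {c, d, e, f}
Tree: B1–B2, B2–B3
Every bag has size at most 4, so the width is 4 − 1 = 3 and tw(G) ≤ 3. On the other hand G contains the 4-clique {c, d, e, f}. A clique must lie in a single bag of any decomposition, so no decomposition can have width below 3. The upper and lower bounds meet at 3, so that is the treewidth.

3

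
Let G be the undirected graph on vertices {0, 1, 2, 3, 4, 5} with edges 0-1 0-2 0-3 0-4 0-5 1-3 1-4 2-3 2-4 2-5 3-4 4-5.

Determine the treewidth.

A width-3 tree decomposition is:
Bags: B1 = {0, 2, 3, 4}  B2 = {0, 1, 3, 4}  B3 = {0, 2, 4, 5}
Tree: B1–B2, B1–B3
The largest bag has 4 vertices, giving width 3; this decomposition certifies tw(G) ≤ 3. For the lower bound, the 4 vertices {0, 1, 3, 4} are pairwise adjacent, and any tree decomposition puts a clique entirely inside one bag — forcing width ≥ 3. Hence tw(G) = 3 exactly.

3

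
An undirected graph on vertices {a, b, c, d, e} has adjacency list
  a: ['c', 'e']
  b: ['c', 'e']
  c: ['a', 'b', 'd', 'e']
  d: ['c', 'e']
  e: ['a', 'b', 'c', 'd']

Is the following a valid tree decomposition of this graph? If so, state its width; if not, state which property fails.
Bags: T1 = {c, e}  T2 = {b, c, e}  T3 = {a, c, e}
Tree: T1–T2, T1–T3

A tree decomposition must satisfy three properties: every vertex lies in some bag; for every edge, both endpoints lie together in some bag; and for every vertex, the bags containing it form a connected subtree. Here vertex d appears in no bag, so the decomposition is invalid.

No — vertex d appears in no bag.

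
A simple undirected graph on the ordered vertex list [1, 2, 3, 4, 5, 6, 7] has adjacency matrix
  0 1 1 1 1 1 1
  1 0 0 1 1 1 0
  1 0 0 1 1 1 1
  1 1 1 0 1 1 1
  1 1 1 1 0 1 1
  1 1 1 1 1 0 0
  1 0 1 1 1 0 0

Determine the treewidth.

A width-4 tree decomposition is:
Bags: B1 = {1, 3, 4, 5, 6}  B2 = {1, 2, 4, 5, 6}  B3 = {1, 3, 4, 5, 7}
Tree: B1–B2, B1–B3
Each bag holds 5 vertices, so the decomposition has width 4, which upper-bounds the treewidth. For the lower bound, the 5 vertices {1, 2, 4, 5, 6} are pairwise adjacent, and any tree decomposition puts a clique entirely inside one bag — forcing width ≥ 4. Hence tw(G) = 4 exactly.

4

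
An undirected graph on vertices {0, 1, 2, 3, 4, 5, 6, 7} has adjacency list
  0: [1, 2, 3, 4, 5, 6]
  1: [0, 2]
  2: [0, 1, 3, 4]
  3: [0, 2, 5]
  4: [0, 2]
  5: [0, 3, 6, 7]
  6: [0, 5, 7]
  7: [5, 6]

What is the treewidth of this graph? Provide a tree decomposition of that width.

Treewidth 2.
Bags: B1 = {0, 3, 5}  B2 = {0, 2, 3}  B3 = {0, 2, 4}  B4 = {0, 5, 6}  B5 = {5, 6, 7}  B6 = {0, 1, 2}
Tree: B1–B2, B2–B3, B1–B4, B4–B5, B3–B6

Every bag has size at most 3, so the width is 3 − 1 = 2 and tw(G) ≤ 2. On the other hand G contains the 3-clique {0, 1, 2}. A clique must lie in a single bag of any decomposition, so no decomposition can have width below 2. The upper and lower bounds meet at 2, so that is the treewidth.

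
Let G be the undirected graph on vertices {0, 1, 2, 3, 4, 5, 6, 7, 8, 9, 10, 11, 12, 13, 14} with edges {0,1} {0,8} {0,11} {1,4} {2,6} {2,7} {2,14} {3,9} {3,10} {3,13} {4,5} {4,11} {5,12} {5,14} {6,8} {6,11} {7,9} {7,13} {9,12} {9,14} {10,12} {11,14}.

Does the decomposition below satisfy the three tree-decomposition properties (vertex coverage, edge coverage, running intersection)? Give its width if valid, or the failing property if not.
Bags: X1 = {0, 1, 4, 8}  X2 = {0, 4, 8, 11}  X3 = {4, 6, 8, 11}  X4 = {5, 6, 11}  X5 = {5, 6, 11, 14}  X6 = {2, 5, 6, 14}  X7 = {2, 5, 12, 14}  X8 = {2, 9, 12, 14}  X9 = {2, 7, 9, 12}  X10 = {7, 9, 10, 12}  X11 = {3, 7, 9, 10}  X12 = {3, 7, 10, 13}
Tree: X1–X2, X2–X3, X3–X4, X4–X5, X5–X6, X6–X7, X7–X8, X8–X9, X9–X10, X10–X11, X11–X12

No — edge (4,5) lies in no bag.

A tree decomposition must satisfy three properties: every vertex lies in some bag; for every edge, both endpoints lie together in some bag; and for every vertex, the bags containing it form a connected subtree. Here edge (4,5) lies in no bag, so the decomposition is invalid.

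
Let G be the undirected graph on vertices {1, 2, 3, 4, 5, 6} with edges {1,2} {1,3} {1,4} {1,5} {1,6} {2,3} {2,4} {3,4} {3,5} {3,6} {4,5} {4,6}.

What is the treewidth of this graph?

A width-3 tree decomposition is:
Bags: B1 = {1, 2, 3, 4}  B2 = {1, 3, 4, 6}  B3 = {1, 3, 4, 5}
Tree: B1–B2, B2–B3
The largest bag has 4 vertices, giving width 3; this decomposition certifies tw(G) ≤ 3. Conversely, {1, 2, 3, 4} is a clique of size 4, and the vertices of any clique must share a bag in every tree decomposition; so some bag has ≥ 4 vertices and tw(G) ≥ 3. Therefore the treewidth is 3.

3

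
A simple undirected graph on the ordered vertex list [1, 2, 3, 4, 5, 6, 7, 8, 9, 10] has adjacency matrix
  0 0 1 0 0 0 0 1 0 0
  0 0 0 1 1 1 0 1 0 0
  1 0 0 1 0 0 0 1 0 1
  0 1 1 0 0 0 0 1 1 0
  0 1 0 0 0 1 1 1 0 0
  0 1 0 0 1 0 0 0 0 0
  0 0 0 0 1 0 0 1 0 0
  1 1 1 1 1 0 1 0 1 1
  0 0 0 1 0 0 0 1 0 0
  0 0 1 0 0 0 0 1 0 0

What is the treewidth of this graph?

2

A width-2 tree decomposition is:
Bags: B1 = {2, 5, 8}  B2 = {2, 4, 8}  B3 = {5, 7, 8}  B4 = {3, 4, 8}  B5 = {3, 8, 10}  B6 = {4, 8, 9}  B7 = {2, 5, 6}  B8 = {1, 3, 8}
Tree: B1–B2, B1–B3, B2–B4, B4–B5, B4–B6, B1–B7, B4–B8
Each bag holds 3 vertices, so the decomposition has width 2, which upper-bounds the treewidth. For the lower bound, the 3 vertices {2, 4, 8} are pairwise adjacent, and any tree decomposition puts a clique entirely inside one bag — forcing width ≥ 2. The upper and lower bounds meet at 2, so that is the treewidth.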